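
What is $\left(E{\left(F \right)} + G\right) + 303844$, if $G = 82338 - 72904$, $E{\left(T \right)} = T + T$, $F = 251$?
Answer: $313780$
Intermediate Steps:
$E{\left(T \right)} = 2 T$
$G = 9434$
$\left(E{\left(F \right)} + G\right) + 303844 = \left(2 \cdot 251 + 9434\right) + 303844 = \left(502 + 9434\right) + 303844 = 9936 + 303844 = 313780$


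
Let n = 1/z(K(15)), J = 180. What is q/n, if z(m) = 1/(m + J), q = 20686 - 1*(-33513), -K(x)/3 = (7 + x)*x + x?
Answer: -54199/855 ≈ -63.391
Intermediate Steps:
K(x) = -3*x - 3*x*(7 + x) (K(x) = -3*((7 + x)*x + x) = -3*(x*(7 + x) + x) = -3*(x + x*(7 + x)) = -3*x - 3*x*(7 + x))
q = 54199 (q = 20686 + 33513 = 54199)
z(m) = 1/(180 + m) (z(m) = 1/(m + 180) = 1/(180 + m))
n = -855 (n = 1/(1/(180 - 3*15*(8 + 15))) = 1/(1/(180 - 3*15*23)) = 1/(1/(180 - 1035)) = 1/(1/(-855)) = 1/(-1/855) = -855)
q/n = 54199/(-855) = 54199*(-1/855) = -54199/855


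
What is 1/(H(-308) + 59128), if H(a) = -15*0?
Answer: 1/59128 ≈ 1.6912e-5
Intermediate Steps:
H(a) = 0
1/(H(-308) + 59128) = 1/(0 + 59128) = 1/59128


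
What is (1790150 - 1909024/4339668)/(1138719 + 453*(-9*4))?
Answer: 1942163690294/1217722774887 ≈ 1.5949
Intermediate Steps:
(1790150 - 1909024/4339668)/(1138719 + 453*(-9*4)) = (1790150 - 1909024*1/4339668)/(1138719 + 453*(-36)) = (1790150 - 477256/1084917)/(1138719 - 16308) = (1942163690294/1084917)/1122411 = (1942163690294/1084917)*(1/1122411) = 1942163690294/1217722774887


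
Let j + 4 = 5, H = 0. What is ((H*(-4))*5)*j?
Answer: 0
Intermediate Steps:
j = 1 (j = -4 + 5 = 1)
((H*(-4))*5)*j = ((0*(-4))*5)*1 = (0*5)*1 = 0*1 = 0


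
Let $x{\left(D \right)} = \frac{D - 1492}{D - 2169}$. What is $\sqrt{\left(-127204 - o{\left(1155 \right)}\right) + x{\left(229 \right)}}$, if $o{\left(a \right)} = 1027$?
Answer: $\frac{i \sqrt{120651935345}}{970} \approx 358.09 i$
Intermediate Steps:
$x{\left(D \right)} = \frac{-1492 + D}{-2169 + D}$
$\sqrt{\left(-127204 - o{\left(1155 \right)}\right) + x{\left(229 \right)}} = \sqrt{\left(-127204 - 1027\right) + \frac{-1492 + 229}{-2169 + 229}} = \sqrt{\left(-127204 - 1027\right) + \frac{1}{-1940} \left(-1263\right)} = \sqrt{-128231 - - \frac{1263}{1940}} = \sqrt{-128231 + \frac{1263}{1940}} = \sqrt{- \frac{248766877}{1940}} = \frac{i \sqrt{120651935345}}{970}$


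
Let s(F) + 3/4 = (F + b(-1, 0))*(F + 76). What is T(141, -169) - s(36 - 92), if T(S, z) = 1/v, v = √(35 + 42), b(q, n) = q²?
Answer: 4403/4 + √77/77 ≈ 1100.9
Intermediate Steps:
v = √77 ≈ 8.7750
T(S, z) = √77/77 (T(S, z) = 1/(√77) = √77/77)
s(F) = -¾ + (1 + F)*(76 + F) (s(F) = -¾ + (F + (-1)²)*(F + 76) = -¾ + (F + 1)*(76 + F) = -¾ + (1 + F)*(76 + F))
T(141, -169) - s(36 - 92) = √77/77 - (301/4 + (36 - 92)² + 77*(36 - 92)) = √77/77 - (301/4 + (-56)² + 77*(-56)) = √77/77 - (301/4 + 3136 - 4312) = √77/77 - 1*(-4403/4) = √77/77 + 4403/4 = 4403/4 + √77/77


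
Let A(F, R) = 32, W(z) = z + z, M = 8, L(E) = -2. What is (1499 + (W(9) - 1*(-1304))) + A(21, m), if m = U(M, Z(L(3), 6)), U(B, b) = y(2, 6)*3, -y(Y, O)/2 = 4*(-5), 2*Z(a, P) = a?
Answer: 2853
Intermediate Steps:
Z(a, P) = a/2
W(z) = 2*z
y(Y, O) = 40 (y(Y, O) = -8*(-5) = -2*(-20) = 40)
U(B, b) = 120 (U(B, b) = 40*3 = 120)
m = 120
(1499 + (W(9) - 1*(-1304))) + A(21, m) = (1499 + (2*9 - 1*(-1304))) + 32 = (1499 + (18 + 1304)) + 32 = (1499 + 1322) + 32 = 2821 + 32 = 2853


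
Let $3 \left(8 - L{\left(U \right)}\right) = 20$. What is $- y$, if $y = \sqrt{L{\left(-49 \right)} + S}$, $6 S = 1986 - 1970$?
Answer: $-2$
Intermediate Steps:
$L{\left(U \right)} = \frac{4}{3}$ ($L{\left(U \right)} = 8 - \frac{20}{3} = \frac{4}{3}$)
$S = \frac{8}{3}$ ($S = \frac{1986 - 1970}{6} = \frac{1}{6} \cdot 16 = \frac{8}{3} \approx 2.6667$)
$y = 2$ ($y = \sqrt{\frac{4}{3} + \frac{8}{3}} = \sqrt{4} = 2$)
$- y = \left(-1\right) 2 = -2$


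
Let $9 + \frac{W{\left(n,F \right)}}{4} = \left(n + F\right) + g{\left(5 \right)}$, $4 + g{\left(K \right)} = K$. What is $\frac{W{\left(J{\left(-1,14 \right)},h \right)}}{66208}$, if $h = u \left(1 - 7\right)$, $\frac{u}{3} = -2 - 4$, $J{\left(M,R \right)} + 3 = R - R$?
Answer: $\frac{97}{16552} \approx 0.0058603$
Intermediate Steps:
$g{\left(K \right)} = -4 + K$
$J{\left(M,R \right)} = -3$ ($J{\left(M,R \right)} = -3 + \left(R - R\right) = -3 + 0 = -3$)
$u = -18$ ($u = 3 \left(-2 - 4\right) = 3 \left(-6\right) = -18$)
$h = 108$ ($h = - 18 \left(1 - 7\right) = \left(-18\right) \left(-6\right) = 108$)
$W{\left(n,F \right)} = -32 + 4 F + 4 n$ ($W{\left(n,F \right)} = -36 + 4 \left(\left(n + F\right) + \left(-4 + 5\right)\right) = -36 + 4 \left(\left(F + n\right) + 1\right) = -36 + 4 \left(1 + F + n\right) = -36 + \left(4 + 4 F + 4 n\right) = -32 + 4 F + 4 n$)
$\frac{W{\left(J{\left(-1,14 \right)},h \right)}}{66208} = \frac{-32 + 4 \cdot 108 + 4 \left(-3\right)}{66208} = \left(-32 + 432 - 12\right) \frac{1}{66208} = 388 \cdot \frac{1}{66208} = \frac{97}{16552}$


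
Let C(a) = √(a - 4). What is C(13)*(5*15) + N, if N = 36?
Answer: 261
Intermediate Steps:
C(a) = √(-4 + a)
C(13)*(5*15) + N = √(-4 + 13)*(5*15) + 36 = √9*75 + 36 = 3*75 + 36 = 225 + 36 = 261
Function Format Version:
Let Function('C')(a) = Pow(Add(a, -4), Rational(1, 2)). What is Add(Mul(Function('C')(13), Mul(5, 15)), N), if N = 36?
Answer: 261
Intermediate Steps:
Function('C')(a) = Pow(Add(-4, a), Rational(1, 2))
Add(Mul(Function('C')(13), Mul(5, 15)), N) = Add(Mul(Pow(Add(-4, 13), Rational(1, 2)), Mul(5, 15)), 36) = Add(Mul(Pow(9, Rational(1, 2)), 75), 36) = Add(Mul(3, 75), 36) = Add(225, 36) = 261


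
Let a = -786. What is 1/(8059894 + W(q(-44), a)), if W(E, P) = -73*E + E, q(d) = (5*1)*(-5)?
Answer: 1/8061694 ≈ 1.2404e-7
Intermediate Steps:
q(d) = -25 (q(d) = 5*(-5) = -25)
W(E, P) = -72*E
1/(8059894 + W(q(-44), a)) = 1/(8059894 - 72*(-25)) = 1/(8059894 + 1800) = 1/8061694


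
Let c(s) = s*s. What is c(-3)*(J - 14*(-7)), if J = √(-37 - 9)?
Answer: 882 + 9*I*√46 ≈ 882.0 + 61.041*I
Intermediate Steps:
J = I*√46 (J = √(-46) = I*√46 ≈ 6.7823*I)
c(s) = s²
c(-3)*(J - 14*(-7)) = (-3)²*(I*√46 - 14*(-7)) = 9*(I*√46 + 98) = 9*(98 + I*√46) = 882 + 9*I*√46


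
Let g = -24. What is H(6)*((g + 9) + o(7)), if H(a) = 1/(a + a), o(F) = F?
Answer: -⅔ ≈ -0.66667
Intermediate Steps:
H(a) = 1/(2*a)
H(6)*((g + 9) + o(7)) = ((½)/6)*((-24 + 9) + 7) = ((½)*(⅙))*(-15 + 7) = (1/12)*(-8) = -⅔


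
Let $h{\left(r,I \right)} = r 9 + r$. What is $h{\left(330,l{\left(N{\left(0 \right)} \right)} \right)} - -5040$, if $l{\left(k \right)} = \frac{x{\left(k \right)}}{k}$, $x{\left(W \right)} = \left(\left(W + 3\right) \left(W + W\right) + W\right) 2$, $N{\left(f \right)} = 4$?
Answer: $8340$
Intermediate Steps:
$x{\left(W \right)} = 2 W + 4 W \left(3 + W\right)$ ($x{\left(W \right)} = \left(\left(3 + W\right) 2 W + W\right) 2 = \left(2 W \left(3 + W\right) + W\right) 2 = \left(W + 2 W \left(3 + W\right)\right) 2 = 2 W + 4 W \left(3 + W\right)$)
$l{\left(k \right)} = 14 + 4 k$ ($l{\left(k \right)} = \frac{2 k \left(7 + 2 k\right)}{k} = 14 + 4 k$)
$h{\left(r,I \right)} = 10 r$ ($h{\left(r,I \right)} = 9 r + r = 10 r$)
$h{\left(330,l{\left(N{\left(0 \right)} \right)} \right)} - -5040 = 10 \cdot 330 - -5040 = 3300 + 5040 = 8340$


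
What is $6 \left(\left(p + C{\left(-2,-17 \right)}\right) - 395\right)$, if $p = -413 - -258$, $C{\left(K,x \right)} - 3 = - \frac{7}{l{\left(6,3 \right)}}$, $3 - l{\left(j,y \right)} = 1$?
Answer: $-3303$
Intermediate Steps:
$l{\left(j,y \right)} = 2$ ($l{\left(j,y \right)} = 3 - 1 = 2$)
$C{\left(K,x \right)} = - \frac{1}{2}$ ($C{\left(K,x \right)} = 3 - \frac{7}{2} = - \frac{1}{2}$)
$p = -155$ ($p = -413 + 258 = -155$)
$6 \left(\left(p + C{\left(-2,-17 \right)}\right) - 395\right) = 6 \left(\left(-155 - \frac{1}{2}\right) - 395\right) = 6 \left(- \frac{311}{2} - 395\right) = 6 \left(- \frac{1101}{2}\right) = -3303$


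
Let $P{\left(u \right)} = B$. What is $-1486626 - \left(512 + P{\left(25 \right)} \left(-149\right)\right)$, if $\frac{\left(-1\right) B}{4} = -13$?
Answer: $-1479390$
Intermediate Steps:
$B = 52$ ($B = \left(-4\right) \left(-13\right) = 52$)
$P{\left(u \right)} = 52$
$-1486626 - \left(512 + P{\left(25 \right)} \left(-149\right)\right) = -1486626 - \left(512 + 52 \left(-149\right)\right) = -1486626 - \left(512 - 7748\right) = -1486626 - -7236 = -1486626 + 7236 = -1479390$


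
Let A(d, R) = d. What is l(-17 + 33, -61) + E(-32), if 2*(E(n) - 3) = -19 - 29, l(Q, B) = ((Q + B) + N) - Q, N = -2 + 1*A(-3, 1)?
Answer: -87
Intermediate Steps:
N = -5 (N = -2 + 1*(-3) = -2 - 3 = -5)
l(Q, B) = -5 + B (l(Q, B) = ((Q + B) - 5) - Q = ((B + Q) - 5) - Q = (-5 + B + Q) - Q = -5 + B)
E(n) = -21 (E(n) = 3 + (-19 - 29)/2 = 3 + (½)*(-48) = 3 - 24 = -21)
l(-17 + 33, -61) + E(-32) = (-5 - 61) - 21 = -66 - 21 = -87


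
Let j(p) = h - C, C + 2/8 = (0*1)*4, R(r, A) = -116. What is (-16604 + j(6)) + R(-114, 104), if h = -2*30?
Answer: -67119/4 ≈ -16780.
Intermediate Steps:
h = -60
C = -¼ (C = -¼ + (0*1)*4 = -¼ + 0*4 = -¼ + 0 = -¼ ≈ -0.25000)
j(p) = -239/4 (j(p) = -60 - 1*(-¼) = -60 + ¼ = -239/4)
(-16604 + j(6)) + R(-114, 104) = (-16604 - 239/4) - 116 = -66655/4 - 116 = -67119/4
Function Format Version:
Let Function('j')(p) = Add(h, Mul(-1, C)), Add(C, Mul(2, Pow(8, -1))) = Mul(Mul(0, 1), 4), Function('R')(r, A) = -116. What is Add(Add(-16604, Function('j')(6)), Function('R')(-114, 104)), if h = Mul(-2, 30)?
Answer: Rational(-67119, 4) ≈ -16780.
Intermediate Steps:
h = -60
C = Rational(-1, 4) (C = Add(Rational(-1, 4), Mul(Mul(0, 1), 4)) = Add(Rational(-1, 4), Mul(0, 4)) = Add(Rational(-1, 4), 0) = Rational(-1, 4) ≈ -0.25000)
Function('j')(p) = Rational(-239, 4) (Function('j')(p) = Add(-60, Mul(-1, Rational(-1, 4))) = Add(-60, Rational(1, 4)) = Rational(-239, 4))
Add(Add(-16604, Function('j')(6)), Function('R')(-114, 104)) = Add(Add(-16604, Rational(-239, 4)), -116) = Add(Rational(-66655, 4), -116) = Rational(-67119, 4)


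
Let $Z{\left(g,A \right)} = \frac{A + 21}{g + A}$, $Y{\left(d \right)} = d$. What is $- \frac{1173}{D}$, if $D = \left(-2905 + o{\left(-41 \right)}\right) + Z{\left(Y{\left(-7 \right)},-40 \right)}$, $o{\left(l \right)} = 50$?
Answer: $\frac{18377}{44722} \approx 0.41092$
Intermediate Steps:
$Z{\left(g,A \right)} = \frac{21 + A}{A + g}$
$D = - \frac{134166}{47}$ ($D = \left(-2905 + 50\right) + \frac{21 - 40}{-40 - 7} = -2855 + \frac{1}{-47} \left(-19\right) = -2855 - - \frac{19}{47} = -2855 + \frac{19}{47} = - \frac{134166}{47} \approx -2854.6$)
$- \frac{1173}{D} = - \frac{1173}{- \frac{134166}{47}} = \left(-1173\right) \left(- \frac{47}{134166}\right) = \frac{18377}{44722}$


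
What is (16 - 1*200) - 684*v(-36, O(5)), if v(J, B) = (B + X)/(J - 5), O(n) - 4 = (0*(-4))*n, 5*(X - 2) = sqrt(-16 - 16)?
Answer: -3440/41 + 2736*I*sqrt(2)/205 ≈ -83.902 + 18.875*I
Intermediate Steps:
X = 2 + 4*I*sqrt(2)/5 (X = 2 + sqrt(-16 - 16)/5 = 2 + sqrt(-32)/5 = 2 + (4*I*sqrt(2))/5 = 2 + 4*I*sqrt(2)/5 ≈ 2.0 + 1.1314*I)
O(n) = 4 (O(n) = 4 + (0*(-4))*n = 4 + 0*n = 4 + 0 = 4)
v(J, B) = (2 + B + 4*I*sqrt(2)/5)/(-5 + J) (v(J, B) = (B + (2 + 4*I*sqrt(2)/5))/(J - 5) = (2 + B + 4*I*sqrt(2)/5)/(-5 + J))
(16 - 1*200) - 684*v(-36, O(5)) = (16 - 1*200) - 684*(2 + 4 + 4*I*sqrt(2)/5)/(-5 - 36) = (16 - 200) - 684*(6 + 4*I*sqrt(2)/5)/(-41) = -184 - (-684)*(6 + 4*I*sqrt(2)/5)/41 = -184 - 684*(-6/41 - 4*I*sqrt(2)/205) = -184 + (4104/41 + 2736*I*sqrt(2)/205) = -3440/41 + 2736*I*sqrt(2)/205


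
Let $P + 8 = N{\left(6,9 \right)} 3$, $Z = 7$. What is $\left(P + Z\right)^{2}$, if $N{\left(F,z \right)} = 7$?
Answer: $400$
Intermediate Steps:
$P = 13$ ($P = -8 + 7 \cdot 3 = -8 + 21 = 13$)
$\left(P + Z\right)^{2} = \left(13 + 7\right)^{2} = 20^{2} = 400$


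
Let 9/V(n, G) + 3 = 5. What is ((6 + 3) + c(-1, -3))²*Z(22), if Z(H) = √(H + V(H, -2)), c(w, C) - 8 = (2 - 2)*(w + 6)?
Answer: 289*√106/2 ≈ 1487.7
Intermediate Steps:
c(w, C) = 8 (c(w, C) = 8 + (2 - 2)*(w + 6) = 8 + 0*(6 + w) = 8 + 0 = 8)
V(n, G) = 9/2 (V(n, G) = 9/(-3 + 5) = 9/2)
Z(H) = √(9/2 + H) (Z(H) = √(H + 9/2) = √(9/2 + H))
((6 + 3) + c(-1, -3))²*Z(22) = ((6 + 3) + 8)²*(√(18 + 4*22)/2) = (9 + 8)²*(√(18 + 88)/2) = 17²*(√106/2) = 289*(√106/2) = 289*√106/2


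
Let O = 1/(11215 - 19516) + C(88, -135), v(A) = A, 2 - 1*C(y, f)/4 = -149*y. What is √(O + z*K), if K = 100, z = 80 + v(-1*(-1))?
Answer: √4172708121855/8301 ≈ 246.08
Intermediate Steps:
C(y, f) = 8 + 596*y (C(y, f) = 8 - (-596)*y = 8 + 596*y)
z = 81 (z = 80 - 1*(-1) = 80 + 1 = 81)
O = 435437255/8301 (O = 1/(11215 - 19516) + (8 + 596*88) = 1/(-8301) + (8 + 52448) = -1/8301 + 52456 = 435437255/8301 ≈ 52456.)
√(O + z*K) = √(435437255/8301 + 81*100) = √(435437255/8301 + 8100) = √(502675355/8301) = √4172708121855/8301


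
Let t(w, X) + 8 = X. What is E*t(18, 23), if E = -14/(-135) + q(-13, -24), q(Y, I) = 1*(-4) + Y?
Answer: -2281/9 ≈ -253.44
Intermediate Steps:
q(Y, I) = -4 + Y
t(w, X) = -8 + X
E = -2281/135 (E = -14/(-135) + (-4 - 13) = -14*(-1/135) - 17 = 14/135 - 17 = -2281/135 ≈ -16.896)
E*t(18, 23) = -2281*(-8 + 23)/135 = -2281/135*15 = -2281/9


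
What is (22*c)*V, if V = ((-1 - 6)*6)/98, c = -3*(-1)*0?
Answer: 0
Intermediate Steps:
c = 0 (c = 3*0 = 0)
V = -3/7 (V = -7*6*(1/98) = -42*1/98 = -3/7 ≈ -0.42857)
(22*c)*V = (22*0)*(-3/7) = 0*(-3/7) = 0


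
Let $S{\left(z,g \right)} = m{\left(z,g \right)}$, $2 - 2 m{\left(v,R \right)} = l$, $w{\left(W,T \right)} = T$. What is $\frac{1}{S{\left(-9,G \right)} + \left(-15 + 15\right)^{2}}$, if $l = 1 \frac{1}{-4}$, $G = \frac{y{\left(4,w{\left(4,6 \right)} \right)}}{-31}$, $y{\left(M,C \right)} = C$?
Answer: $\frac{8}{9} \approx 0.88889$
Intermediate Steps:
$G = - \frac{6}{31}$ ($G = \frac{6}{-31} = 6 \left(- \frac{1}{31}\right) = - \frac{6}{31} \approx -0.19355$)
$l = - \frac{1}{4}$ ($l = 1 \left(- \frac{1}{4}\right) = - \frac{1}{4} \approx -0.25$)
$m{\left(v,R \right)} = \frac{9}{8}$ ($m{\left(v,R \right)} = 1 - - \frac{1}{8} = 1 + \frac{1}{8} = \frac{9}{8}$)
$S{\left(z,g \right)} = \frac{9}{8}$
$\frac{1}{S{\left(-9,G \right)} + \left(-15 + 15\right)^{2}} = \frac{1}{\frac{9}{8} + \left(-15 + 15\right)^{2}} = \frac{1}{\frac{9}{8} + 0^{2}} = \frac{1}{\frac{9}{8} + 0} = \frac{1}{\frac{9}{8}} = \frac{8}{9}$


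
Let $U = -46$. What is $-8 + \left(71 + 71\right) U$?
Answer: $-6540$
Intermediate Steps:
$-8 + \left(71 + 71\right) U = -8 + \left(71 + 71\right) \left(-46\right) = -8 + 142 \left(-46\right) = -8 - 6532 = -6540$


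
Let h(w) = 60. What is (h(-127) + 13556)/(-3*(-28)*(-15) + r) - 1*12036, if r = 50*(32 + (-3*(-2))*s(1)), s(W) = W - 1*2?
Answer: -58478/5 ≈ -11696.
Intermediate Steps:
s(W) = -2 + W (s(W) = W - 2 = -2 + W)
r = 1300 (r = 50*(32 + (-3*(-2))*(-2 + 1)) = 50*(32 + 6*(-1)) = 50*(32 - 6) = 50*26 = 1300)
(h(-127) + 13556)/(-3*(-28)*(-15) + r) - 1*12036 = (60 + 13556)/(-3*(-28)*(-15) + 1300) - 1*12036 = 13616/(84*(-15) + 1300) - 12036 = 13616/(-1260 + 1300) - 12036 = 13616/40 - 12036 = 13616*(1/40) - 12036 = 1702/5 - 12036 = -58478/5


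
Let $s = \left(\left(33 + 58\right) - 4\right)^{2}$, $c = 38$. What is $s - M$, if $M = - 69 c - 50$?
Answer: $10241$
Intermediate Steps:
$M = -2672$ ($M = \left(-69\right) 38 - 50 = -2622 - 50 = -2672$)
$s = 7569$ ($s = \left(91 - 4\right)^{2} = 87^{2} = 7569$)
$s - M = 7569 - -2672 = 7569 + 2672 = 10241$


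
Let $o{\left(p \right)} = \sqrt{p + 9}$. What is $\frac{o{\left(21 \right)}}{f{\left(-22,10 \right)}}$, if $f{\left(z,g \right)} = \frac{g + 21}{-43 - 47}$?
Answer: $- \frac{90 \sqrt{30}}{31} \approx -15.902$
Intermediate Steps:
$o{\left(p \right)} = \sqrt{9 + p}$
$f{\left(z,g \right)} = - \frac{7}{30} - \frac{g}{90}$ ($f{\left(z,g \right)} = \frac{21 + g}{-90} = \left(21 + g\right) \left(- \frac{1}{90}\right) = - \frac{7}{30} - \frac{g}{90}$)
$\frac{o{\left(21 \right)}}{f{\left(-22,10 \right)}} = \frac{\sqrt{9 + 21}}{- \frac{7}{30} - \frac{1}{9}} = \frac{\sqrt{30}}{- \frac{7}{30} - \frac{1}{9}} = \frac{\sqrt{30}}{- \frac{31}{90}} = \sqrt{30} \left(- \frac{90}{31}\right) = - \frac{90 \sqrt{30}}{31}$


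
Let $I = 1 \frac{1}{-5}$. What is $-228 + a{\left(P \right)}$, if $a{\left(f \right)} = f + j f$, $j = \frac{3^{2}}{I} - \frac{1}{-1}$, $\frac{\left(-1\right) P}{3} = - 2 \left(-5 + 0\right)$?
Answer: $1062$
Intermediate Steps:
$P = -30$ ($P = - 3 \left(- 2 \left(-5 + 0\right)\right) = - 3 \left(\left(-2\right) \left(-5\right)\right) = \left(-3\right) 10 = -30$)
$I = - \frac{1}{5}$ ($I = 1 \left(- \frac{1}{5}\right) = - \frac{1}{5} \approx -0.2$)
$j = -44$ ($j = \frac{3^{2}}{- \frac{1}{5}} - \frac{1}{-1} = 9 \left(-5\right) - -1 = -45 + 1 = -44$)
$a{\left(f \right)} = - 43 f$ ($a{\left(f \right)} = f - 44 f = - 43 f$)
$-228 + a{\left(P \right)} = -228 - -1290 = -228 + 1290 = 1062$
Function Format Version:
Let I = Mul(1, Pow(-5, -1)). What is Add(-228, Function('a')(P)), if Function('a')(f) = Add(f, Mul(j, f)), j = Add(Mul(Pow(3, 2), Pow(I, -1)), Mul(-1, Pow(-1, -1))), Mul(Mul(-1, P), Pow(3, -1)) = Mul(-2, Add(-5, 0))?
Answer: 1062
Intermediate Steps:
P = -30 (P = Mul(-3, Mul(-2, Add(-5, 0))) = Mul(-3, Mul(-2, -5)) = Mul(-3, 10) = -30)
I = Rational(-1, 5) (I = Mul(1, Rational(-1, 5)) = Rational(-1, 5) ≈ -0.20000)
j = -44 (j = Add(Mul(Pow(3, 2), Pow(Rational(-1, 5), -1)), Mul(-1, Pow(-1, -1))) = Add(Mul(9, -5), Mul(-1, -1)) = Add(-45, 1) = -44)
Function('a')(f) = Mul(-43, f) (Function('a')(f) = Add(f, Mul(-44, f)) = Mul(-43, f))
Add(-228, Function('a')(P)) = Add(-228, Mul(-43, -30)) = Add(-228, 1290) = 1062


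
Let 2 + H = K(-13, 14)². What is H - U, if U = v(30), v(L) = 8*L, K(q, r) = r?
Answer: -46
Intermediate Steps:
H = 194 (H = -2 + 14² = -2 + 196 = 194)
U = 240 (U = 8*30 = 240)
H - U = 194 - 1*240 = 194 - 240 = -46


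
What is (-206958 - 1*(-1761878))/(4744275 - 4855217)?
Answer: -777460/55471 ≈ -14.016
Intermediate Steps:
(-206958 - 1*(-1761878))/(4744275 - 4855217) = (-206958 + 1761878)/(-110942) = 1554920*(-1/110942) = -777460/55471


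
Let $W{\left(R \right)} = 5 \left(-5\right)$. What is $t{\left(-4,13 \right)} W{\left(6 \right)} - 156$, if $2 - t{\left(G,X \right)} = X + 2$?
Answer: $169$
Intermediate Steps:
$W{\left(R \right)} = -25$
$t{\left(G,X \right)} = - X$ ($t{\left(G,X \right)} = 2 - \left(X + 2\right) = 2 - \left(2 + X\right) = - X$)
$t{\left(-4,13 \right)} W{\left(6 \right)} - 156 = \left(-1\right) 13 \left(-25\right) - 156 = \left(-13\right) \left(-25\right) - 156 = 325 - 156 = 169$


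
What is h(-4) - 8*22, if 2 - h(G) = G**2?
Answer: -190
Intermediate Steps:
h(G) = 2 - G**2
h(-4) - 8*22 = (2 - 1*(-4)**2) - 8*22 = (2 - 1*16) - 176 = (2 - 16) - 176 = -14 - 176 = -190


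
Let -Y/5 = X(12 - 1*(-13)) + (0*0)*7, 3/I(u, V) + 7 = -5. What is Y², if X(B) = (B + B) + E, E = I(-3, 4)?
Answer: 990025/16 ≈ 61877.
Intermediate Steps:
I(u, V) = -¼ (I(u, V) = 3/(-7 - 5) = 3/(-12) = 3*(-1/12) = -¼)
E = -¼ ≈ -0.25000
X(B) = -¼ + 2*B (X(B) = (B + B) - ¼ = 2*B - ¼ = -¼ + 2*B)
Y = -995/4 (Y = -5*((-¼ + 2*(12 - 1*(-13))) + (0*0)*7) = -5*((-¼ + 2*(12 + 13)) + 0*7) = -5*((-¼ + 2*25) + 0) = -5*((-¼ + 50) + 0) = -5*(199/4 + 0) = -5*199/4 = -995/4 ≈ -248.75)
Y² = (-995/4)² = 990025/16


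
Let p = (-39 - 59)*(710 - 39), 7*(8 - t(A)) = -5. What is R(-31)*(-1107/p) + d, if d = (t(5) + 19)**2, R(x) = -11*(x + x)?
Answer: 2330113/2989 ≈ 779.56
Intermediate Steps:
t(A) = 61/7 (t(A) = 8 - 1/7*(-5) = 8 + 5/7 = 61/7)
R(x) = -22*x
p = -65758 (p = -98*671 = -65758)
d = 37636/49 (d = (61/7 + 19)**2 = (194/7)**2 = 37636/49 ≈ 768.08)
R(-31)*(-1107/p) + d = (-22*(-31))*(-1107/(-65758)) + 37636/49 = 682*(-1107*(-1/65758)) + 37636/49 = 682*(1107/65758) + 37636/49 = 34317/2989 + 37636/49 = 2330113/2989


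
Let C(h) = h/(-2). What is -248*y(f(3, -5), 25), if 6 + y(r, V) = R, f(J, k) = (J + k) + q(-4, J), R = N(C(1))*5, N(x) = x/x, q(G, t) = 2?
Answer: 248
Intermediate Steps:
C(h) = -h/2 (C(h) = h*(-1/2) = -h/2)
N(x) = 1
R = 5 (R = 1*5 = 5)
f(J, k) = 2 + J + k (f(J, k) = (J + k) + 2 = 2 + J + k)
y(r, V) = -1 (y(r, V) = -6 + 5 = -1)
-248*y(f(3, -5), 25) = -248*(-1) = 248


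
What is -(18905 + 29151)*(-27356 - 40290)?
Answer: 3250796176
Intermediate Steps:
-(18905 + 29151)*(-27356 - 40290) = -48056*(-67646) = -1*(-3250796176) = 3250796176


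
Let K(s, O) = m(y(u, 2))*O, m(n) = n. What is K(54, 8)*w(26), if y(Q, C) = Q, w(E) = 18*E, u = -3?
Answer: -11232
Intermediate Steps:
K(s, O) = -3*O
K(54, 8)*w(26) = (-3*8)*(18*26) = -24*468 = -11232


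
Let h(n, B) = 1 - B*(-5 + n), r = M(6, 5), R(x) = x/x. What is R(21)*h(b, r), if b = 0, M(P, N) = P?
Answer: 31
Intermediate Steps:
R(x) = 1
r = 6
h(n, B) = 1 - B*(-5 + n)
R(21)*h(b, r) = 1*(1 + 5*6 - 1*6*0) = 1*(1 + 30 + 0) = 1*31 = 31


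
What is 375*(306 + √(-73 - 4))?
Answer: 114750 + 375*I*√77 ≈ 1.1475e+5 + 3290.6*I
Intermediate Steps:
375*(306 + √(-73 - 4)) = 375*(306 + √(-77)) = 375*(306 + I*√77) = 114750 + 375*I*√77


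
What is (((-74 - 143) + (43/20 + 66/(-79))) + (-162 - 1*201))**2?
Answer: 835986548329/2496400 ≈ 3.3488e+5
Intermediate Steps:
(((-74 - 143) + (43/20 + 66/(-79))) + (-162 - 1*201))**2 = ((-217 + (43*(1/20) + 66*(-1/79))) + (-162 - 201))**2 = ((-217 + (43/20 - 66/79)) - 363)**2 = ((-217 + 2077/1580) - 363)**2 = (-340783/1580 - 363)**2 = (-914323/1580)**2 = 835986548329/2496400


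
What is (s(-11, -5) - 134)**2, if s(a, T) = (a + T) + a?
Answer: 25921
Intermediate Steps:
s(a, T) = T + 2*a (s(a, T) = (T + a) + a = T + 2*a)
(s(-11, -5) - 134)**2 = ((-5 + 2*(-11)) - 134)**2 = ((-5 - 22) - 134)**2 = (-27 - 134)**2 = (-161)**2 = 25921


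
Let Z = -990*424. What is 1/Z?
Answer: -1/419760 ≈ -2.3823e-6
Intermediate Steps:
Z = -419760
1/Z = 1/(-419760) = -1/419760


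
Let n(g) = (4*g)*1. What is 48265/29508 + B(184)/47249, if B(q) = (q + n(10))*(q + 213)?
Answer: 4904560409/1394223492 ≈ 3.5178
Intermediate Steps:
n(g) = 4*g
B(q) = (40 + q)*(213 + q) (B(q) = (q + 4*10)*(q + 213) = (q + 40)*(213 + q) = (40 + q)*(213 + q))
48265/29508 + B(184)/47249 = 48265/29508 + (8520 + 184² + 253*184)/47249 = 48265*(1/29508) + (8520 + 33856 + 46552)*(1/47249) = 48265/29508 + 88928*(1/47249) = 48265/29508 + 88928/47249 = 4904560409/1394223492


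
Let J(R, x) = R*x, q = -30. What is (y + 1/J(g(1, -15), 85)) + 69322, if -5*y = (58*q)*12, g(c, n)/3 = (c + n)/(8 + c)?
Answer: 87462617/1190 ≈ 73498.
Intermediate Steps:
g(c, n) = 3*(c + n)/(8 + c) (g(c, n) = 3*((c + n)/(8 + c)) = 3*(c + n)/(8 + c))
y = 4176 (y = -58*(-30)*12/5 = -(-348)*12 = -1/5*(-20880) = 4176)
(y + 1/J(g(1, -15), 85)) + 69322 = (4176 + 1/((3*(1 - 15)/(8 + 1))*85)) + 69322 = (4176 + 1/((3*(-14)/9)*85)) + 69322 = (4176 + 1/((3*(1/9)*(-14))*85)) + 69322 = (4176 + 1/(-14/3*85)) + 69322 = (4176 + 1/(-1190/3)) + 69322 = (4176 - 3/1190) + 69322 = 4969437/1190 + 69322 = 87462617/1190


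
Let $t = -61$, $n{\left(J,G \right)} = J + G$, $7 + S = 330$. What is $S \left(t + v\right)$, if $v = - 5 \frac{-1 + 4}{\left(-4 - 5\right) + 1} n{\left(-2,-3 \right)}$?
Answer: $- \frac{181849}{8} \approx -22731.0$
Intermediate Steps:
$S = 323$ ($S = -7 + 330 = 323$)
$n{\left(J,G \right)} = G + J$
$v = - \frac{75}{8}$ ($v = - 5 \frac{-1 + 4}{\left(-4 - 5\right) + 1} \left(-3 - 2\right) = - 5 \frac{3}{\left(-4 - 5\right) + 1} \left(-5\right) = - 5 \frac{3}{-9 + 1} \left(-5\right) = - 5 \frac{3}{-8} \left(-5\right) = - 5 \cdot 3 \left(- \frac{1}{8}\right) \left(-5\right) = \left(-5\right) \left(- \frac{3}{8}\right) \left(-5\right) = \frac{15}{8} \left(-5\right) = - \frac{75}{8} \approx -9.375$)
$S \left(t + v\right) = 323 \left(-61 - \frac{75}{8}\right) = 323 \left(- \frac{563}{8}\right) = - \frac{181849}{8}$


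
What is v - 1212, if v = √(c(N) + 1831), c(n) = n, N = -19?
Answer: -1212 + 2*√453 ≈ -1169.4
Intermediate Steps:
v = 2*√453 (v = √(-19 + 1831) = √1812 = 2*√453 ≈ 42.568)
v - 1212 = 2*√453 - 1212 = -1212 + 2*√453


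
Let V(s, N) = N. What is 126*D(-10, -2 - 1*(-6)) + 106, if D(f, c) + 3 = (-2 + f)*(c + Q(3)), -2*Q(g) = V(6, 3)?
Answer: -4052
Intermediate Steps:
Q(g) = -3/2 (Q(g) = -½*3 = -3/2)
D(f, c) = -3 + (-2 + f)*(-3/2 + c) (D(f, c) = -3 + (-2 + f)*(c - 3/2) = -3 + (-2 + f)*(-3/2 + c))
126*D(-10, -2 - 1*(-6)) + 106 = 126*(-2*(-2 - 1*(-6)) - 3/2*(-10) + (-2 - 1*(-6))*(-10)) + 106 = 126*(-2*(-2 + 6) + 15 + (-2 + 6)*(-10)) + 106 = 126*(-2*4 + 15 + 4*(-10)) + 106 = 126*(-8 + 15 - 40) + 106 = 126*(-33) + 106 = -4158 + 106 = -4052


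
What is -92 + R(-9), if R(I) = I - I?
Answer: -92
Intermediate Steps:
R(I) = 0
-92 + R(-9) = -92 + 0 = -92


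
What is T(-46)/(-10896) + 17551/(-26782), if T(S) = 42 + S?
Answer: -23891071/36477084 ≈ -0.65496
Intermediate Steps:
T(-46)/(-10896) + 17551/(-26782) = (42 - 46)/(-10896) + 17551/(-26782) = -4*(-1/10896) + 17551*(-1/26782) = 1/2724 - 17551/26782 = -23891071/36477084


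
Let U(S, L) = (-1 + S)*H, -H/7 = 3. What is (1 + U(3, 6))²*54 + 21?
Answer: 90795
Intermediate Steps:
H = -21 (H = -7*3 = -21)
U(S, L) = 21 - 21*S (U(S, L) = (-1 + S)*(-21) = 21 - 21*S)
(1 + U(3, 6))²*54 + 21 = (1 + (21 - 21*3))²*54 + 21 = (1 + (21 - 63))²*54 + 21 = (1 - 42)²*54 + 21 = (-41)²*54 + 21 = 1681*54 + 21 = 90774 + 21 = 90795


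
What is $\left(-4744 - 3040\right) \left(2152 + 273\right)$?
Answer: $-18876200$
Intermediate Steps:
$\left(-4744 - 3040\right) \left(2152 + 273\right) = \left(-4744 - 3040\right) 2425 = \left(-7784\right) 2425 = -18876200$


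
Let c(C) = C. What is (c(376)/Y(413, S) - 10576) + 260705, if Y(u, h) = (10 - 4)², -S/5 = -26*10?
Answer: 2251255/9 ≈ 2.5014e+5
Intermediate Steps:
S = 1300 (S = -(-130)*10 = -5*(-260) = 1300)
Y(u, h) = 36 (Y(u, h) = 6² = 36)
(c(376)/Y(413, S) - 10576) + 260705 = (376/36 - 10576) + 260705 = (376*(1/36) - 10576) + 260705 = (94/9 - 10576) + 260705 = -95090/9 + 260705 = 2251255/9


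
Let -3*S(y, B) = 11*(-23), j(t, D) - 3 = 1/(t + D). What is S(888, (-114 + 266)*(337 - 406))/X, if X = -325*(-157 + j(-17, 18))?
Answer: 253/149175 ≈ 0.0016960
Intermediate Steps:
j(t, D) = 3 + 1/(D + t) (j(t, D) = 3 + 1/(t + D) = 3 + 1/(D + t))
S(y, B) = 253/3 (S(y, B) = -11*(-23)/3 = -1/3*(-253) = 253/3)
X = 49725 (X = -325*(-157 + (1 + 3*18 + 3*(-17))/(18 - 17)) = -325*(-157 + (1 + 54 - 51)/1) = -325*(-157 + 1*4) = -325*(-157 + 4) = -325*(-153) = 49725)
S(888, (-114 + 266)*(337 - 406))/X = (253/3)/49725 = (253/3)*(1/49725) = 253/149175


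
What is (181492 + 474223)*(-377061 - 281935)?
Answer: -432113562140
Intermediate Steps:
(181492 + 474223)*(-377061 - 281935) = 655715*(-658996) = -432113562140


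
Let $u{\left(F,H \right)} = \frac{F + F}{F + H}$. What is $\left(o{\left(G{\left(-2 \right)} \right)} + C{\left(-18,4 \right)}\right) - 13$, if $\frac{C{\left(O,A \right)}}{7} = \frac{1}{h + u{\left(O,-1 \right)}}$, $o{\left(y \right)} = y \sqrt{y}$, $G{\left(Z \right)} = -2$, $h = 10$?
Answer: $- \frac{2805}{226} - 2 i \sqrt{2} \approx -12.411 - 2.8284 i$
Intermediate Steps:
$u{\left(F,H \right)} = \frac{2 F}{F + H}$
$o{\left(y \right)} = y^{\frac{3}{2}}$
$C{\left(O,A \right)} = \frac{7}{10 + \frac{2 O}{-1 + O}}$ ($C{\left(O,A \right)} = \frac{7}{10 + \frac{2 O}{O - 1}} = \frac{7}{10 + \frac{2 O}{-1 + O}}$)
$\left(o{\left(G{\left(-2 \right)} \right)} + C{\left(-18,4 \right)}\right) - 13 = \left(\left(-2\right)^{\frac{3}{2}} + \frac{7 \left(-1 - 18\right)}{2 \left(-5 + 6 \left(-18\right)\right)}\right) - 13 = \left(- 2 i \sqrt{2} + \frac{7}{2} \frac{1}{-5 - 108} \left(-19\right)\right) - 13 = \left(- 2 i \sqrt{2} + \frac{7}{2} \frac{1}{-113} \left(-19\right)\right) - 13 = \left(- 2 i \sqrt{2} + \frac{7}{2} \left(- \frac{1}{113}\right) \left(-19\right)\right) - 13 = \left(- 2 i \sqrt{2} + \frac{133}{226}\right) - 13 = \left(\frac{133}{226} - 2 i \sqrt{2}\right) - 13 = - \frac{2805}{226} - 2 i \sqrt{2}$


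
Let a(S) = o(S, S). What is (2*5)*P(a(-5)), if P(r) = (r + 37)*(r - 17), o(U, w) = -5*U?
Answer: 4960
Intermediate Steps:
a(S) = -5*S
P(r) = (-17 + r)*(37 + r) (P(r) = (37 + r)*(-17 + r) = (-17 + r)*(37 + r))
(2*5)*P(a(-5)) = (2*5)*(-629 + (-5*(-5))² + 20*(-5*(-5))) = 10*(-629 + 25² + 20*25) = 10*(-629 + 625 + 500) = 10*496 = 4960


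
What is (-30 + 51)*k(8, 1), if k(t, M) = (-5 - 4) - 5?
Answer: -294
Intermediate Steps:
k(t, M) = -14 (k(t, M) = -9 - 5 = -14)
(-30 + 51)*k(8, 1) = (-30 + 51)*(-14) = 21*(-14) = -294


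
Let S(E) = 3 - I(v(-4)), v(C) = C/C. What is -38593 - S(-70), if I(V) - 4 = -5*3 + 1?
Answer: -38606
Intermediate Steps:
v(C) = 1
I(V) = -10 (I(V) = 4 + (-5*3 + 1) = 4 + (-15 + 1) = 4 - 14 = -10)
S(E) = 13 (S(E) = 3 - 1*(-10) = 3 + 10 = 13)
-38593 - S(-70) = -38593 - 1*13 = -38593 - 13 = -38606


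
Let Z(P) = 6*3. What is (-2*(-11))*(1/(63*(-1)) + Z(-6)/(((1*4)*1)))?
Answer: 6215/63 ≈ 98.651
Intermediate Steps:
Z(P) = 18
(-2*(-11))*(1/(63*(-1)) + Z(-6)/(((1*4)*1))) = (-2*(-11))*(1/(63*(-1)) + 18/(((1*4)*1))) = 22*((1/63)*(-1) + 18/((4*1))) = 22*(-1/63 + 18/4) = 22*(-1/63 + 18*(¼)) = 22*(-1/63 + 9/2) = 22*(565/126) = 6215/63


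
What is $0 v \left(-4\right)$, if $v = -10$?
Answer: $0$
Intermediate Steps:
$0 v \left(-4\right) = 0 \left(-10\right) \left(-4\right) = 0 \left(-4\right) = 0$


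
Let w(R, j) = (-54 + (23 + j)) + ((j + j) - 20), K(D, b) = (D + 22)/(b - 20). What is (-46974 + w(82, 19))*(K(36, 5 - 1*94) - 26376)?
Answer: 135034972656/109 ≈ 1.2389e+9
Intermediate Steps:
K(D, b) = (22 + D)/(-20 + b)
w(R, j) = -51 + 3*j (w(R, j) = (-31 + j) + (2*j - 20) = (-31 + j) + (-20 + 2*j) = -51 + 3*j)
(-46974 + w(82, 19))*(K(36, 5 - 1*94) - 26376) = (-46974 + (-51 + 3*19))*((22 + 36)/(-20 + (5 - 1*94)) - 26376) = (-46974 + (-51 + 57))*(58/(-20 + (5 - 94)) - 26376) = (-46974 + 6)*(58/(-20 - 89) - 26376) = -46968*(58/(-109) - 26376) = -46968*(-1/109*58 - 26376) = -46968*(-58/109 - 26376) = -46968*(-2875042/109) = 135034972656/109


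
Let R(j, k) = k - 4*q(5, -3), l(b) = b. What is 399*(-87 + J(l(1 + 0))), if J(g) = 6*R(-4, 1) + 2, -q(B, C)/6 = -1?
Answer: -88977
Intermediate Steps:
q(B, C) = 6 (q(B, C) = -6*(-1) = 6)
R(j, k) = -24 + k (R(j, k) = k - 4*6 = k - 24 = -24 + k)
J(g) = -136 (J(g) = 6*(-24 + 1) + 2 = 6*(-23) + 2 = -138 + 2 = -136)
399*(-87 + J(l(1 + 0))) = 399*(-87 - 136) = 399*(-223) = -88977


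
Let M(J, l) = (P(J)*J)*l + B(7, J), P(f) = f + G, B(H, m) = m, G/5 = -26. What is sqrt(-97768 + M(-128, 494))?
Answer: 2*sqrt(4053990) ≈ 4026.9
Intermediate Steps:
G = -130 (G = 5*(-26) = -130)
P(f) = -130 + f (P(f) = f - 130 = -130 + f)
M(J, l) = J + J*l*(-130 + J) (M(J, l) = ((-130 + J)*J)*l + J = (J*(-130 + J))*l + J = J*l*(-130 + J) + J = J + J*l*(-130 + J))
sqrt(-97768 + M(-128, 494)) = sqrt(-97768 - 128*(1 + 494*(-130 - 128))) = sqrt(-97768 - 128*(1 + 494*(-258))) = sqrt(-97768 - 128*(1 - 127452)) = sqrt(-97768 - 128*(-127451)) = sqrt(-97768 + 16313728) = sqrt(16215960) = 2*sqrt(4053990)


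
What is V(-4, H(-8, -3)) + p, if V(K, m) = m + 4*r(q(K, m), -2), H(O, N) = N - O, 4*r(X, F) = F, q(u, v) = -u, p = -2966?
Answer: -2963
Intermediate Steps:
r(X, F) = F/4
V(K, m) = -2 + m (V(K, m) = m + 4*((1/4)*(-2)) = m + 4*(-1/2) = m - 2 = -2 + m)
V(-4, H(-8, -3)) + p = (-2 + (-3 - 1*(-8))) - 2966 = (-2 + (-3 + 8)) - 2966 = (-2 + 5) - 2966 = 3 - 2966 = -2963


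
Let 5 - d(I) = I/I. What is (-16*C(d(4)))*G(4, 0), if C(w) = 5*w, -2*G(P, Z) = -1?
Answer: -160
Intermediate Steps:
d(I) = 4 (d(I) = 5 - I/I = 5 - 1*1 = 5 - 1 = 4)
G(P, Z) = ½ (G(P, Z) = -½*(-1) = ½)
(-16*C(d(4)))*G(4, 0) = -80*4*(½) = -16*20*(½) = -320*½ = -160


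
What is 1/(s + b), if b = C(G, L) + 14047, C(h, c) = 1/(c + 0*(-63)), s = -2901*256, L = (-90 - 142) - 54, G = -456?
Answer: -286/208382175 ≈ -1.3725e-6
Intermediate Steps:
L = -286 (L = -232 - 54 = -286)
s = -742656
C(h, c) = 1/c (C(h, c) = 1/(c + 0) = 1/c)
b = 4017441/286 (b = 1/(-286) + 14047 = -1/286 + 14047 = 4017441/286 ≈ 14047.)
1/(s + b) = 1/(-742656 + 4017441/286) = 1/(-208382175/286) = -286/208382175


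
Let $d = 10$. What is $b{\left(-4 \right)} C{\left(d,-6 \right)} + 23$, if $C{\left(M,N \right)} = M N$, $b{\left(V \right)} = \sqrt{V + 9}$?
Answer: $23 - 60 \sqrt{5} \approx -111.16$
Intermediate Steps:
$b{\left(V \right)} = \sqrt{9 + V}$
$b{\left(-4 \right)} C{\left(d,-6 \right)} + 23 = \sqrt{9 - 4} \cdot 10 \left(-6\right) + 23 = \sqrt{5} \left(-60\right) + 23 = - 60 \sqrt{5} + 23 = 23 - 60 \sqrt{5}$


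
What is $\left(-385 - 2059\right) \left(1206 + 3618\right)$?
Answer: $-11789856$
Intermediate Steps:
$\left(-385 - 2059\right) \left(1206 + 3618\right) = \left(-2444\right) 4824 = -11789856$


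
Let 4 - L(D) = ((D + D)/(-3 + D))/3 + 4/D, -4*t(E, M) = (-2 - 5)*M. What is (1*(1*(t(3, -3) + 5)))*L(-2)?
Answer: -43/30 ≈ -1.4333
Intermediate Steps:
t(E, M) = 7*M/4 (t(E, M) = -(-2 - 5)*M/4 = -(-7)*M/4 = 7*M/4)
L(D) = 4 - 4/D - 2*D/(3*(-3 + D)) (L(D) = 4 - (((D + D)/(-3 + D))/3 + 4/D) = 4 - (((2*D)/(-3 + D))*(⅓) + 4/D) = 4 - ((2*D/(-3 + D))*(⅓) + 4/D) = 4 - (2*D/(3*(-3 + D)) + 4/D) = 4 - (4/D + 2*D/(3*(-3 + D))) = 4 + (-4/D - 2*D/(3*(-3 + D))) = 4 - 4/D - 2*D/(3*(-3 + D)))
(1*(1*(t(3, -3) + 5)))*L(-2) = (1*(1*((7/4)*(-3) + 5)))*((⅔)*(18 - 24*(-2) + 5*(-2)²)/(-2*(-3 - 2))) = (1*(1*(-21/4 + 5)))*((⅔)*(-½)*(18 + 48 + 5*4)/(-5)) = (1*(1*(-¼)))*((⅔)*(-½)*(-⅕)*(18 + 48 + 20)) = (1*(-¼))*((⅔)*(-½)*(-⅕)*86) = -¼*86/15 = -43/30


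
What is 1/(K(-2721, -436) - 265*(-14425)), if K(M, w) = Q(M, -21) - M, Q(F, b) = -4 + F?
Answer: 1/3822621 ≈ 2.6160e-7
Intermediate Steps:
K(M, w) = -4 (K(M, w) = (-4 + M) - M = -4)
1/(K(-2721, -436) - 265*(-14425)) = 1/(-4 - 265*(-14425)) = 1/(-4 + 3822625) = 1/3822621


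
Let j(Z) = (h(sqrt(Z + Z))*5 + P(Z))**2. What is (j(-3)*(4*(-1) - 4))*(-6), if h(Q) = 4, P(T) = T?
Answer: 13872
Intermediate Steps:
j(Z) = (20 + Z)**2 (j(Z) = (4*5 + Z)**2 = (20 + Z)**2)
(j(-3)*(4*(-1) - 4))*(-6) = ((20 - 3)**2*(4*(-1) - 4))*(-6) = (17**2*(-4 - 4))*(-6) = (289*(-8))*(-6) = -2312*(-6) = 13872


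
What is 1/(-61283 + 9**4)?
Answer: -1/54722 ≈ -1.8274e-5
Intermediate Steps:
1/(-61283 + 9**4) = 1/(-61283 + 6561) = 1/(-54722) = -1/54722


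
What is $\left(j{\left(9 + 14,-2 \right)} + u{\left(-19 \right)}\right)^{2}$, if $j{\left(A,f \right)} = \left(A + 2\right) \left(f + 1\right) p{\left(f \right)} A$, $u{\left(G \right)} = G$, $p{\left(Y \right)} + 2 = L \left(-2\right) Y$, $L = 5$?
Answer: $107516161$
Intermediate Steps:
$p{\left(Y \right)} = -2 - 10 Y$ ($p{\left(Y \right)} = -2 + 5 \left(-2\right) Y = -2 - 10 Y$)
$j{\left(A,f \right)} = A \left(1 + f\right) \left(-2 - 10 f\right) \left(2 + A\right)$ ($j{\left(A,f \right)} = \left(A + 2\right) \left(f + 1\right) \left(-2 - 10 f\right) A = \left(2 + A\right) \left(1 + f\right) \left(-2 - 10 f\right) A = \left(1 + f\right) \left(2 + A\right) \left(-2 - 10 f\right) A = \left(1 + f\right) \left(-2 - 10 f\right) \left(2 + A\right) A = A \left(1 + f\right) \left(-2 - 10 f\right) \left(2 + A\right)$)
$\left(j{\left(9 + 14,-2 \right)} + u{\left(-19 \right)}\right)^{2} = \left(- 2 \left(9 + 14\right) \left(1 + 5 \left(-2\right)\right) \left(2 + \left(9 + 14\right) + 2 \left(-2\right) + \left(9 + 14\right) \left(-2\right)\right) - 19\right)^{2} = \left(\left(-2\right) 23 \left(1 - 10\right) \left(2 + 23 - 4 + 23 \left(-2\right)\right) - 19\right)^{2} = \left(\left(-2\right) 23 \left(-9\right) \left(2 + 23 - 4 - 46\right) - 19\right)^{2} = \left(\left(-2\right) 23 \left(-9\right) \left(-25\right) - 19\right)^{2} = \left(-10350 - 19\right)^{2} = \left(-10369\right)^{2} = 107516161$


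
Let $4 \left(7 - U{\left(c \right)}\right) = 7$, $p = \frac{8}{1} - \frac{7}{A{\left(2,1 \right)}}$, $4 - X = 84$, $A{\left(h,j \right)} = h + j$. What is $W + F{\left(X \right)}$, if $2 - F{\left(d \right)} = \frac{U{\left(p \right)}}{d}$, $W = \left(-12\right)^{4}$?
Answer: $\frac{6636181}{320} \approx 20738.0$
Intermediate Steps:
$W = 20736$
$X = -80$ ($X = 4 - 84 = -80$)
$p = \frac{17}{3}$ ($p = \frac{8}{1} - \frac{7}{2 + 1} = 8 \cdot 1 - \frac{7}{3} = 8 - \frac{7}{3} = \frac{17}{3} \approx 5.6667$)
$U{\left(c \right)} = \frac{21}{4}$ ($U{\left(c \right)} = 7 - \frac{7}{4} = \frac{21}{4}$)
$F{\left(d \right)} = 2 - \frac{21}{4 d}$
$W + F{\left(X \right)} = 20736 + \left(2 - \frac{21}{4 \left(-80\right)}\right) = 20736 + \left(2 - - \frac{21}{320}\right) = 20736 + \left(2 + \frac{21}{320}\right) = 20736 + \frac{661}{320} = \frac{6636181}{320}$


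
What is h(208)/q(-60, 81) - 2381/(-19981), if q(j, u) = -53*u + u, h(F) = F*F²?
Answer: -3457639075/1618461 ≈ -2136.4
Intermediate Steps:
h(F) = F³
q(j, u) = -52*u
h(208)/q(-60, 81) - 2381/(-19981) = 208³/((-52*81)) - 2381/(-19981) = 8998912/(-4212) - 2381*(-1/19981) = 8998912*(-1/4212) + 2381/19981 = -173056/81 + 2381/19981 = -3457639075/1618461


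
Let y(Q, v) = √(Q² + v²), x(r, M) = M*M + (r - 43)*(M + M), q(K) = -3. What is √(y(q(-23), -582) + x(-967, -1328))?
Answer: √(4446144 + 3*√37637) ≈ 2108.7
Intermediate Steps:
x(r, M) = M² + 2*M*(-43 + r) (x(r, M) = M² + (-43 + r)*(2*M) = M² + 2*M*(-43 + r))
√(y(q(-23), -582) + x(-967, -1328)) = √(√((-3)² + (-582)²) - 1328*(-86 - 1328 + 2*(-967))) = √(√(9 + 338724) - 1328*(-86 - 1328 - 1934)) = √(√338733 - 1328*(-3348)) = √(3*√37637 + 4446144) = √(4446144 + 3*√37637)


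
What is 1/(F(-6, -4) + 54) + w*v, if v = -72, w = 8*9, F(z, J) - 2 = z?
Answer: -259199/50 ≈ -5184.0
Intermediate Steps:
F(z, J) = 2 + z
w = 72
1/(F(-6, -4) + 54) + w*v = 1/((2 - 6) + 54) + 72*(-72) = 1/(-4 + 54) - 5184 = 1/50 - 5184 = -259199/50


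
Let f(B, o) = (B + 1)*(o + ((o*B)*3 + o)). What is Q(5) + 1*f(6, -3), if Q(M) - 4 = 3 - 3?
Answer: -416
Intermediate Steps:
Q(M) = 4 (Q(M) = 4 + (3 - 3) = 4 + 0 = 4)
f(B, o) = (1 + B)*(2*o + 3*B*o) (f(B, o) = (1 + B)*(o + ((B*o)*3 + o)) = (1 + B)*(o + (3*B*o + o)) = (1 + B)*(o + (o + 3*B*o)) = (1 + B)*(2*o + 3*B*o))
Q(5) + 1*f(6, -3) = 4 + 1*(-3*(2 + 3*6² + 5*6)) = 4 + 1*(-3*(2 + 3*36 + 30)) = 4 + 1*(-3*(2 + 108 + 30)) = 4 + 1*(-3*140) = 4 + 1*(-420) = 4 - 420 = -416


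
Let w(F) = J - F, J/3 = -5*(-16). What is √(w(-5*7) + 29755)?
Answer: √30030 ≈ 173.29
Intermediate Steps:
J = 240 (J = 3*(-5*(-16)) = 3*80 = 240)
w(F) = 240 - F
√(w(-5*7) + 29755) = √((240 - (-5)*7) + 29755) = √((240 - 1*(-35)) + 29755) = √((240 + 35) + 29755) = √(275 + 29755) = √30030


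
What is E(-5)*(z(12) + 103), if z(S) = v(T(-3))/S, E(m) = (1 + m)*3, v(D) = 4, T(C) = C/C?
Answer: -1240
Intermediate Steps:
T(C) = 1
E(m) = 3 + 3*m
z(S) = 4/S
E(-5)*(z(12) + 103) = (3 + 3*(-5))*(4/12 + 103) = (3 - 15)*(4*(1/12) + 103) = -12*(⅓ + 103) = -12*310/3 = -1240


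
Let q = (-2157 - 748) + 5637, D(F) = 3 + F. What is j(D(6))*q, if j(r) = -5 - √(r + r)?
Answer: -13660 - 8196*√2 ≈ -25251.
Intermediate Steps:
j(r) = -5 - √2*√r (j(r) = -5 - √(2*r) = -5 - √2*√r)
q = 2732 (q = -2905 + 5637 = 2732)
j(D(6))*q = (-5 - √2*√(3 + 6))*2732 = (-5 - √2*√9)*2732 = (-5 - 1*√2*3)*2732 = (-5 - 3*√2)*2732 = -13660 - 8196*√2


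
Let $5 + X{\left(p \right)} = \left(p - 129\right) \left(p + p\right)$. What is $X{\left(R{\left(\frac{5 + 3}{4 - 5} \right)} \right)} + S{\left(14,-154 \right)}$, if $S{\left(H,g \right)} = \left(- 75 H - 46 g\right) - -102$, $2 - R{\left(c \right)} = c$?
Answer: $3751$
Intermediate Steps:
$R{\left(c \right)} = 2 - c$
$S{\left(H,g \right)} = 102 - 75 H - 46 g$ ($S{\left(H,g \right)} = \left(- 75 H - 46 g\right) + 102 = 102 - 75 H - 46 g$)
$X{\left(p \right)} = -5 + 2 p \left(-129 + p\right)$ ($X{\left(p \right)} = -5 + \left(p - 129\right) \left(p + p\right) = -5 + \left(-129 + p\right) 2 p = -5 + 2 p \left(-129 + p\right)$)
$X{\left(R{\left(\frac{5 + 3}{4 - 5} \right)} \right)} + S{\left(14,-154 \right)} = \left(-5 - 258 \left(2 - \frac{5 + 3}{4 - 5}\right) + 2 \left(2 - \frac{5 + 3}{4 - 5}\right)^{2}\right) - -6136 = \left(-5 - 258 \left(2 - \frac{8}{-1}\right) + 2 \left(2 - \frac{8}{-1}\right)^{2}\right) + \left(102 - 1050 + 7084\right) = \left(-5 - 258 \left(2 - 8 \left(-1\right)\right) + 2 \left(2 - 8 \left(-1\right)\right)^{2}\right) + 6136 = \left(-5 - 258 \left(2 - -8\right) + 2 \left(2 - -8\right)^{2}\right) + 6136 = \left(-5 - 258 \left(2 + 8\right) + 2 \left(2 + 8\right)^{2}\right) + 6136 = \left(-5 - 2580 + 2 \cdot 10^{2}\right) + 6136 = \left(-5 - 2580 + 2 \cdot 100\right) + 6136 = \left(-5 - 2580 + 200\right) + 6136 = -2385 + 6136 = 3751$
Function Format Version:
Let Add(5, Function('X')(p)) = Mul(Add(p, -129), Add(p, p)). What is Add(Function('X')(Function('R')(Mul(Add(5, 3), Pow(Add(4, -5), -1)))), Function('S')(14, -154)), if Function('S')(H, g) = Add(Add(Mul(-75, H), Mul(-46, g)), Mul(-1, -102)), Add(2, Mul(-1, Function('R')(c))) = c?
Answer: 3751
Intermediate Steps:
Function('R')(c) = Add(2, Mul(-1, c))
Function('S')(H, g) = Add(102, Mul(-75, H), Mul(-46, g)) (Function('S')(H, g) = Add(Add(Mul(-75, H), Mul(-46, g)), 102) = Add(102, Mul(-75, H), Mul(-46, g)))
Function('X')(p) = Add(-5, Mul(2, p, Add(-129, p))) (Function('X')(p) = Add(-5, Mul(Add(p, -129), Add(p, p))) = Add(-5, Mul(Add(-129, p), Mul(2, p))) = Add(-5, Mul(2, p, Add(-129, p))))
Add(Function('X')(Function('R')(Mul(Add(5, 3), Pow(Add(4, -5), -1)))), Function('S')(14, -154)) = Add(Add(-5, Mul(-258, Add(2, Mul(-1, Mul(Add(5, 3), Pow(Add(4, -5), -1))))), Mul(2, Pow(Add(2, Mul(-1, Mul(Add(5, 3), Pow(Add(4, -5), -1)))), 2))), Add(102, Mul(-75, 14), Mul(-46, -154))) = Add(Add(-5, Mul(-258, Add(2, Mul(-1, Mul(8, Pow(-1, -1))))), Mul(2, Pow(Add(2, Mul(-1, Mul(8, Pow(-1, -1)))), 2))), Add(102, -1050, 7084)) = Add(Add(-5, Mul(-258, Add(2, Mul(-1, Mul(8, -1)))), Mul(2, Pow(Add(2, Mul(-1, Mul(8, -1))), 2))), 6136) = Add(Add(-5, Mul(-258, Add(2, Mul(-1, -8))), Mul(2, Pow(Add(2, Mul(-1, -8)), 2))), 6136) = Add(Add(-5, Mul(-258, Add(2, 8)), Mul(2, Pow(Add(2, 8), 2))), 6136) = Add(Add(-5, Mul(-258, 10), Mul(2, Pow(10, 2))), 6136) = Add(Add(-5, -2580, Mul(2, 100)), 6136) = Add(Add(-5, -2580, 200), 6136) = Add(-2385, 6136) = 3751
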